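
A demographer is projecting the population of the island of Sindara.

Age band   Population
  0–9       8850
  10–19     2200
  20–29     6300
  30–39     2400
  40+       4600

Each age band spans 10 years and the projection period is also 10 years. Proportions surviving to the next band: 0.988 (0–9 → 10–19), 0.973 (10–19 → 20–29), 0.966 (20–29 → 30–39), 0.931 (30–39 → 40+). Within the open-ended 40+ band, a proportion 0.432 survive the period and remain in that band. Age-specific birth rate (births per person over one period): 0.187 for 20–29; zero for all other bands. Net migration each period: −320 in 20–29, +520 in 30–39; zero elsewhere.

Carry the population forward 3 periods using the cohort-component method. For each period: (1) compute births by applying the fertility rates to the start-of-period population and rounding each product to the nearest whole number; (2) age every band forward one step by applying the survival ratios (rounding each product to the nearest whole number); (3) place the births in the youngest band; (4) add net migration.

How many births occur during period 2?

341

Period 1:
Births: 6300 * 0.187 = 1178
10–19: 8850 * 0.988 = 8744
20–29: 2200 * 0.973 = 2141
30–39: 6300 * 0.966 = 6086
40+: 2400 * 0.931 + 4600 * 0.432 = 2234 + 1987 = 4221
Net migration: 20–29 − 320 → 1821; 30–39 + 520 → 6606
→ [1178, 8744, 1821, 6606, 4221]
Period 2:
Births: 1821 * 0.187 = 341
10–19: 1178 * 0.988 = 1164
20–29: 8744 * 0.973 = 8508
30–39: 1821 * 0.966 = 1759
40+: 6606 * 0.931 + 4221 * 0.432 = 6150 + 1823 = 7973
Net migration: 20–29 − 320 → 8188; 30–39 + 520 → 2279
→ [341, 1164, 8188, 2279, 7973]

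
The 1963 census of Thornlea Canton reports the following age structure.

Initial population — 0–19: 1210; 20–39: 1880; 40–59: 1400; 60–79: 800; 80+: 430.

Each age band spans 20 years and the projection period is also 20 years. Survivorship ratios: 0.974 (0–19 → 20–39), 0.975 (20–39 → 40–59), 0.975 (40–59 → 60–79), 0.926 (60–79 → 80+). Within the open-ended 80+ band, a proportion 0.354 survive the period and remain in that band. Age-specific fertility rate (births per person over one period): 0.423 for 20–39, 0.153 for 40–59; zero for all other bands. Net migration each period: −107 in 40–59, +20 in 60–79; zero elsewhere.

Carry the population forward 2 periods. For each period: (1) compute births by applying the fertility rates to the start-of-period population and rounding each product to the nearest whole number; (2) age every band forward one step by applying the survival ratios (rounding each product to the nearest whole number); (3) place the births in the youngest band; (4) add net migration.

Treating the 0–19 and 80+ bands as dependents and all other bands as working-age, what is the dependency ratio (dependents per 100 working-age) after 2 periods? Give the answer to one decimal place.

Period 1.
Births: 1880 × 0.423 = 795 ; 1400 × 0.153 = 214 → 1009
20–39: 1210 × 0.974 = 1179
40–59: 1880 × 0.975 = 1833
60–79: 1400 × 0.975 = 1365
80+: 800 × 0.926 + 430 × 0.354 = 741 + 152 = 893
Net migration: 40–59 − 107 → 1726; 60–79 + 20 → 1385
→ [1009, 1179, 1726, 1385, 893]
Period 2.
Births: 1179 × 0.423 = 499 ; 1726 × 0.153 = 264 → 763
20–39: 1009 × 0.974 = 983
40–59: 1179 × 0.975 = 1150
60–79: 1726 × 0.975 = 1683
80+: 1385 × 0.926 + 893 × 0.354 = 1283 + 316 = 1599
Net migration: 40–59 − 107 → 1043; 60–79 + 20 → 1703
→ [763, 983, 1043, 1703, 1599]
Dependents (band 0–19 + band 80+) = 763 + 1599 = 2362; working-age = 3729; ratio = 2362/3729 × 100 = 63.3

63.3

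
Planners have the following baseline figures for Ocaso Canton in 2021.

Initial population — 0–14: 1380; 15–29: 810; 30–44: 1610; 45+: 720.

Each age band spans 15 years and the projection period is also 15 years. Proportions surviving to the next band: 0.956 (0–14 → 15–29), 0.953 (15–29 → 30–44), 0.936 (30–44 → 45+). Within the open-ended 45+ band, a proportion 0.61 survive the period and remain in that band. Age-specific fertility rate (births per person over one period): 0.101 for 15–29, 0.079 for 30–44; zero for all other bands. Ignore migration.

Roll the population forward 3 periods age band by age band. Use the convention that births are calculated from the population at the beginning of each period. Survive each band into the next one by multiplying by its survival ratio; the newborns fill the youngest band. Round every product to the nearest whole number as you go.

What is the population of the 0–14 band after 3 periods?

119

[period 1]
Births: 810 × 0.101 = 82, 1610 × 0.079 = 127 → 209
15–29: 1380 × 0.956 = 1319
30–44: 810 × 0.953 = 772
45+: 1610 × 0.936 + 720 × 0.61 = 1507 + 439 = 1946
End of period: [209, 1319, 772, 1946]
[period 2]
Births: 1319 × 0.101 = 133, 772 × 0.079 = 61 → 194
15–29: 209 × 0.956 = 200
30–44: 1319 × 0.953 = 1257
45+: 772 × 0.936 + 1946 × 0.61 = 723 + 1187 = 1910
End of period: [194, 200, 1257, 1910]
[period 3]
Births: 200 × 0.101 = 20, 1257 × 0.079 = 99 → 119
15–29: 194 × 0.956 = 185
30–44: 200 × 0.953 = 191
45+: 1257 × 0.936 + 1910 × 0.61 = 1177 + 1165 = 2342
End of period: [119, 185, 191, 2342]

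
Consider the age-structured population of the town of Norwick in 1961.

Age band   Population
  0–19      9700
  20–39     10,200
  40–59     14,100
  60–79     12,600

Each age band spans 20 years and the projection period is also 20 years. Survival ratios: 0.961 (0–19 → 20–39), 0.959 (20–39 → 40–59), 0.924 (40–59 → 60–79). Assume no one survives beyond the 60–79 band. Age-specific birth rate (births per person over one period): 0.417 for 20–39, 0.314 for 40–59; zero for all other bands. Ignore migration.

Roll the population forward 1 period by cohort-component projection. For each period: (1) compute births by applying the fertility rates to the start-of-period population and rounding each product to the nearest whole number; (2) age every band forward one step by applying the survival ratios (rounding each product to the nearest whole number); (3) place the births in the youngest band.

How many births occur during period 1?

Period 1.
Births: 10200 × 0.417 = 4253 ; 14100 × 0.314 = 4427 — total 8680
20–39: 9700 × 0.961 = 9322
40–59: 10200 × 0.959 = 9782
60–79: 14100 × 0.924 = 13028
End of period: [8680, 9322, 9782, 13028]

8680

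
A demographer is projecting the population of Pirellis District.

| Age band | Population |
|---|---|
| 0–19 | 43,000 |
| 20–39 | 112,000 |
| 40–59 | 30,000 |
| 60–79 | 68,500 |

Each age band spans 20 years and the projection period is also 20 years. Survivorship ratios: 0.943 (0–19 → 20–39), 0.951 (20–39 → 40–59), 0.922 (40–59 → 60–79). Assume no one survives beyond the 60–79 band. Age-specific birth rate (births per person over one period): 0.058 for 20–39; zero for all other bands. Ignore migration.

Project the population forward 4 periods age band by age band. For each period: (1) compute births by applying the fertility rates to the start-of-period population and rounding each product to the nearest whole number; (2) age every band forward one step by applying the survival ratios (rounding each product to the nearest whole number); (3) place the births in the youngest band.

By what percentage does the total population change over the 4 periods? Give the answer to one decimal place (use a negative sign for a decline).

-96.9

[period 1]
Births: 112000 × 0.058 = 6496
20–39: 43000 × 0.943 = 40549
40–59: 112000 × 0.951 = 106512
60–79: 30000 × 0.922 = 27660
End of period: [6496, 40549, 106512, 27660]
[period 2]
Births: 40549 × 0.058 = 2352
20–39: 6496 × 0.943 = 6126
40–59: 40549 × 0.951 = 38562
60–79: 106512 × 0.922 = 98204
End of period: [2352, 6126, 38562, 98204]
[period 3]
Births: 6126 × 0.058 = 355
20–39: 2352 × 0.943 = 2218
40–59: 6126 × 0.951 = 5826
60–79: 38562 × 0.922 = 35554
End of period: [355, 2218, 5826, 35554]
[period 4]
Births: 2218 × 0.058 = 129
20–39: 355 × 0.943 = 335
40–59: 2218 × 0.951 = 2109
60–79: 5826 × 0.922 = 5372
End of period: [129, 335, 2109, 5372]
Total: 253500 → 7945; change = -245555; percentage change = -96.9%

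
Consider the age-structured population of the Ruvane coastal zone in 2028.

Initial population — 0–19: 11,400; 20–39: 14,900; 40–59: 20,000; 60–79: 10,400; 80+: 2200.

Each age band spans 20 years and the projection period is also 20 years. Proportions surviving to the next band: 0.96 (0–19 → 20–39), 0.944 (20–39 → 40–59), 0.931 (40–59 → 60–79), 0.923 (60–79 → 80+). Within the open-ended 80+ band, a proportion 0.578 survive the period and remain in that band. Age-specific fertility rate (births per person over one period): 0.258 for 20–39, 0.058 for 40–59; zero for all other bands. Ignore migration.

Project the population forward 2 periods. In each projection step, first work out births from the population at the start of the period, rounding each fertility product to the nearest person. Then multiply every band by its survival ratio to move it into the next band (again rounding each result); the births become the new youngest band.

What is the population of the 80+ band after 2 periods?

[period 1]
Births: 14900 × 0.258 = 3844, 20000 × 0.058 = 1160 → total 5004
20–39: 11400 × 0.96 = 10944
40–59: 14900 × 0.944 = 14066
60–79: 20000 × 0.931 = 18620
80+: 10400 × 0.923 + 2200 × 0.578 = 9599 + 1272 = 10871
→ [5004, 10944, 14066, 18620, 10871]
[period 2]
Births: 10944 × 0.258 = 2824, 14066 × 0.058 = 816 → total 3640
20–39: 5004 × 0.96 = 4804
40–59: 10944 × 0.944 = 10331
60–79: 14066 × 0.931 = 13095
80+: 18620 × 0.923 + 10871 × 0.578 = 17186 + 6283 = 23469
→ [3640, 4804, 10331, 13095, 23469]

23469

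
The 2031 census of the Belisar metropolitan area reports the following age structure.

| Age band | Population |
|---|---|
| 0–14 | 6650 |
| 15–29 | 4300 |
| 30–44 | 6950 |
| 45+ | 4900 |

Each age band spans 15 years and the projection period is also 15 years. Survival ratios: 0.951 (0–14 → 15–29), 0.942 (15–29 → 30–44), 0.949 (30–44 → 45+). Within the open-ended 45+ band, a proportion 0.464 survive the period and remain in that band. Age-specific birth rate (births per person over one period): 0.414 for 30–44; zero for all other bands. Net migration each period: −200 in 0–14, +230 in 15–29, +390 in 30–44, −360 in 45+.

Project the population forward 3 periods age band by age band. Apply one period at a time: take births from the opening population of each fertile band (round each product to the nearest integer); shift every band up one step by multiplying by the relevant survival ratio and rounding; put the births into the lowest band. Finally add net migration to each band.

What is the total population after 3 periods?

16801

(Bands numbered youngest = 1 to oldest = 4.)
After projecting period 1:
Births: 6950 × 0.414 = 2877
Band 2: 6650 × 0.951 = 6324
Band 3: 4300 × 0.942 = 4051
Band 4: 6950 × 0.949 + 4900 × 0.464 = 6596 + 2274 = 8870
Net migration: Band 1 − 200 → 2677; Band 2 + 230 → 6554; Band 3 + 390 → 4441; Band 4 − 360 → 8510
End of period: [2677, 6554, 4441, 8510]
After projecting period 2:
Births: 4441 × 0.414 = 1839
Band 2: 2677 × 0.951 = 2546
Band 3: 6554 × 0.942 = 6174
Band 4: 4441 × 0.949 + 8510 × 0.464 = 4215 + 3949 = 8164
Net migration: Band 1 − 200 → 1639; Band 2 + 230 → 2776; Band 3 + 390 → 6564; Band 4 − 360 → 7804
End of period: [1639, 2776, 6564, 7804]
After projecting period 3:
Births: 6564 × 0.414 = 2717
Band 2: 1639 × 0.951 = 1559
Band 3: 2776 × 0.942 = 2615
Band 4: 6564 × 0.949 + 7804 × 0.464 = 6229 + 3621 = 9850
Net migration: Band 1 − 200 → 2517; Band 2 + 230 → 1789; Band 3 + 390 → 3005; Band 4 − 360 → 9490
End of period: [2517, 1789, 3005, 9490]
Total after period 3: 2517 + 1789 + 3005 + 9490 = 16801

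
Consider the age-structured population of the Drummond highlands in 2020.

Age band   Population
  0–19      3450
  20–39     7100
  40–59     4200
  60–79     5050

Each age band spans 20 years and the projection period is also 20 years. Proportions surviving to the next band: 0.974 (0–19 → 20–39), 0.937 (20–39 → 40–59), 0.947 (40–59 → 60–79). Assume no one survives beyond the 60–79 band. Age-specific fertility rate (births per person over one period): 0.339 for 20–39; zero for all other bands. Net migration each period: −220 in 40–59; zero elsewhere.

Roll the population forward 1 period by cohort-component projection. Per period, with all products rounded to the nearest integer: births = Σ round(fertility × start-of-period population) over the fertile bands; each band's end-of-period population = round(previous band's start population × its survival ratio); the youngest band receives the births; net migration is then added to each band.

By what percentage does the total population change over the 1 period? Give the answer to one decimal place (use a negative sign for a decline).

Numbering the groups 1..4 from youngest to oldest:
[period 1]
Births: 7100 × 0.339 = 2407
Group 2: 3450 × 0.974 = 3360
Group 3: 7100 × 0.937 = 6653
Group 4: 4200 × 0.947 = 3977
Net migration: Group 3 − 220 → 6433
Population now: 0–19=2407, 20–39=3360, 40–59=6433, 60–79=3977
Total: 19800 → 16177; change = -3623; percentage change = -18.3%

-18.3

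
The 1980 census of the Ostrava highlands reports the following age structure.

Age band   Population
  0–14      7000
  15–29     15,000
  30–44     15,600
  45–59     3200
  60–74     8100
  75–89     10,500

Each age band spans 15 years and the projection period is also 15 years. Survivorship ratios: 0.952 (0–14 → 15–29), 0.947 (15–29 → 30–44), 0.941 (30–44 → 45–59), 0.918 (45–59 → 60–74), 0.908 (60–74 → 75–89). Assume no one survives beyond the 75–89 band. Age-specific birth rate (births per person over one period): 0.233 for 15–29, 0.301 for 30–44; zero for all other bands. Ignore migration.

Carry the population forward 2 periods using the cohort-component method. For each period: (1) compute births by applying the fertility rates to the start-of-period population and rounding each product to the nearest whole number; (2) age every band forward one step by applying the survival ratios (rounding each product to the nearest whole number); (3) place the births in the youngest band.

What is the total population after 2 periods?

49449

Numbering the bands 1..6 from youngest to oldest:
[period 1]
Births: 15000 × 0.233 = 3495 ; 15600 × 0.301 = 4696 ⇒ total 8191
Band 2: 7000 × 0.952 = 6664
Band 3: 15000 × 0.947 = 14205
Band 4: 15600 × 0.941 = 14680
Band 5: 3200 × 0.918 = 2938
Band 6: 8100 × 0.908 = 7355
End of period: [8191, 6664, 14205, 14680, 2938, 7355]
[period 2]
Births: 6664 × 0.233 = 1553 ; 14205 × 0.301 = 4276 ⇒ total 5829
Band 2: 8191 × 0.952 = 7798
Band 3: 6664 × 0.947 = 6311
Band 4: 14205 × 0.941 = 13367
Band 5: 14680 × 0.918 = 13476
Band 6: 2938 × 0.908 = 2668
End of period: [5829, 7798, 6311, 13367, 13476, 2668]
Total after period 2: 5829 + 7798 + 6311 + 13367 + 13476 + 2668 = 49449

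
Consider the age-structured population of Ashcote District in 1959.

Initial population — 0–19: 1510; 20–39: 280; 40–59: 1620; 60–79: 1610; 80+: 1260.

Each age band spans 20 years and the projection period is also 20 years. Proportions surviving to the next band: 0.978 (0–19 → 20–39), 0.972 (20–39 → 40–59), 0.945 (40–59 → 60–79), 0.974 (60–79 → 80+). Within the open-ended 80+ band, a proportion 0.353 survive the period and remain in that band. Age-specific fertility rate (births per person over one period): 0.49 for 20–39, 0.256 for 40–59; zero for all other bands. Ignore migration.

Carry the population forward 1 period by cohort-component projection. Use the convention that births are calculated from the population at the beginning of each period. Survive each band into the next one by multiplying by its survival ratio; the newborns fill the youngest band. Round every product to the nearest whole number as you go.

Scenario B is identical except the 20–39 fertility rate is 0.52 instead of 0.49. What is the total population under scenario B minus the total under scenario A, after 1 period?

9

After projecting period 1:
Births: 280 × 0.49 = 137  |  1620 × 0.256 = 415 — total 552
20–39: 1510 × 0.978 = 1477
40–59: 280 × 0.972 = 272
60–79: 1620 × 0.945 = 1531
80+: 1610 × 0.974 + 1260 × 0.353 = 1568 + 445 = 2013
Giving 552 / 1477 / 272 / 1531 / 2013.
Scenario A total after 1 period: 5845
Scenario B projection —
After projecting period 1:
Births: 280 × 0.52 = 146  |  1620 × 0.256 = 415 — total 561
20–39: 1510 × 0.978 = 1477
40–59: 280 × 0.972 = 272
60–79: 1620 × 0.945 = 1531
80+: 1610 × 0.974 + 1260 × 0.353 = 1568 + 445 = 2013
Giving 561 / 1477 / 272 / 1531 / 2013.
Scenario B total after 1 period: 5854
Difference B − A = 5854 − 5845 = 9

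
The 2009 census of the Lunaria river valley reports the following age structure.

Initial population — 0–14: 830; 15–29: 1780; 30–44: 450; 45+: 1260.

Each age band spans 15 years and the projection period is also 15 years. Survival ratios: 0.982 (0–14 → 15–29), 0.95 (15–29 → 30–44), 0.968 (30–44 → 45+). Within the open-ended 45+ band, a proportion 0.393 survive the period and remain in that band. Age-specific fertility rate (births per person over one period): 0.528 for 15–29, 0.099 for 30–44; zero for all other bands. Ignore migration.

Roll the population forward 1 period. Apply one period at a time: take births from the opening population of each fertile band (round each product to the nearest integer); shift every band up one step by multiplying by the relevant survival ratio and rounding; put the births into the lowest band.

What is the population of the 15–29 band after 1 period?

Period 1:
Births: 1780 * 0.528 = 940, 450 * 0.099 = 45 ⇒ total 985
15–29: 830 * 0.982 = 815
30–44: 1780 * 0.95 = 1691
45+: 450 * 0.968 + 1260 * 0.393 = 436 + 495 = 931
Population now: 0–14=985, 15–29=815, 30–44=1691, 45+=931

815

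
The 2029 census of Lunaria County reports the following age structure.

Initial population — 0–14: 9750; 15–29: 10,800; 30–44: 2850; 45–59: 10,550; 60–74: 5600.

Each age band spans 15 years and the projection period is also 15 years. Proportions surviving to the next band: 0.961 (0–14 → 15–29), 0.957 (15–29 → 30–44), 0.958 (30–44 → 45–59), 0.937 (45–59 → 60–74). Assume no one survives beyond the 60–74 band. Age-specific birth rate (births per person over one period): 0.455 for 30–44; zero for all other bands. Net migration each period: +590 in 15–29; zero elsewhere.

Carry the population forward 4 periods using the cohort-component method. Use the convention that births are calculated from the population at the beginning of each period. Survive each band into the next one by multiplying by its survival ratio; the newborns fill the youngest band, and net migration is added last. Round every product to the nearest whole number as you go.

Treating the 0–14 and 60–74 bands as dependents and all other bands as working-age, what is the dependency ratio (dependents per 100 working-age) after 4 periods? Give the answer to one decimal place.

82.6

Period 1.
Births: 2850 * 0.455 = 1297
15–29: 9750 * 0.961 = 9370
30–44: 10800 * 0.957 = 10336
45–59: 2850 * 0.958 = 2730
60–74: 10550 * 0.937 = 9885
Net migration: 15–29 + 590 → 9960
→ [1297, 9960, 10336, 2730, 9885]
Period 2.
Births: 10336 * 0.455 = 4703
15–29: 1297 * 0.961 = 1246
30–44: 9960 * 0.957 = 9532
45–59: 10336 * 0.958 = 9902
60–74: 2730 * 0.937 = 2558
Net migration: 15–29 + 590 → 1836
→ [4703, 1836, 9532, 9902, 2558]
Period 3.
Births: 9532 * 0.455 = 4337
15–29: 4703 * 0.961 = 4520
30–44: 1836 * 0.957 = 1757
45–59: 9532 * 0.958 = 9132
60–74: 9902 * 0.937 = 9278
Net migration: 15–29 + 590 → 5110
→ [4337, 5110, 1757, 9132, 9278]
Period 4.
Births: 1757 * 0.455 = 799
15–29: 4337 * 0.961 = 4168
30–44: 5110 * 0.957 = 4890
45–59: 1757 * 0.958 = 1683
60–74: 9132 * 0.937 = 8557
Net migration: 15–29 + 590 → 4758
→ [799, 4758, 4890, 1683, 8557]
Dependents (band 0–14 + band 60–74) = 799 + 8557 = 9356; working-age = 11331; ratio = 9356/11331 × 100 = 82.6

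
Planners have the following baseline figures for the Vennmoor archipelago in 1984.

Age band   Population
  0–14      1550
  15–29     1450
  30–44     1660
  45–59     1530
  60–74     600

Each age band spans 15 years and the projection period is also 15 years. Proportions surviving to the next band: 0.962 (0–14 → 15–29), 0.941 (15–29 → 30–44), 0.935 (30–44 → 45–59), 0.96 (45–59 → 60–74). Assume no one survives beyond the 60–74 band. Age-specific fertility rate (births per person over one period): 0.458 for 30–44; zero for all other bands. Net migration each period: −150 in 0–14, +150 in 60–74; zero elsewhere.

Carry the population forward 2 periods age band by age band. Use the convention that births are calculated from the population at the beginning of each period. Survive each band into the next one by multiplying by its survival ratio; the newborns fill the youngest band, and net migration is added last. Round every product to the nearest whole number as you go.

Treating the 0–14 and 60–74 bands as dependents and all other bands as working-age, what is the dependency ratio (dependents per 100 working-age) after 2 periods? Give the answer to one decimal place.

Numbering the groups 1..5 from youngest to oldest:
Period 1.
Births: 1660 × 0.458 = 760
Group 2: 1550 × 0.962 = 1491
Group 3: 1450 × 0.941 = 1364
Group 4: 1660 × 0.935 = 1552
Group 5: 1530 × 0.96 = 1469
Net migration: Group 1 − 150 → 610; Group 5 + 150 → 1619
End of period: [610, 1491, 1364, 1552, 1619]
Period 2.
Births: 1364 × 0.458 = 625
Group 2: 610 × 0.962 = 587
Group 3: 1491 × 0.941 = 1403
Group 4: 1364 × 0.935 = 1275
Group 5: 1552 × 0.96 = 1490
Net migration: Group 1 − 150 → 475; Group 5 + 150 → 1640
End of period: [475, 587, 1403, 1275, 1640]
Dependents (band 0–14 + band 60–74) = 475 + 1640 = 2115; working-age = 3265; ratio = 2115/3265 × 100 = 64.8

64.8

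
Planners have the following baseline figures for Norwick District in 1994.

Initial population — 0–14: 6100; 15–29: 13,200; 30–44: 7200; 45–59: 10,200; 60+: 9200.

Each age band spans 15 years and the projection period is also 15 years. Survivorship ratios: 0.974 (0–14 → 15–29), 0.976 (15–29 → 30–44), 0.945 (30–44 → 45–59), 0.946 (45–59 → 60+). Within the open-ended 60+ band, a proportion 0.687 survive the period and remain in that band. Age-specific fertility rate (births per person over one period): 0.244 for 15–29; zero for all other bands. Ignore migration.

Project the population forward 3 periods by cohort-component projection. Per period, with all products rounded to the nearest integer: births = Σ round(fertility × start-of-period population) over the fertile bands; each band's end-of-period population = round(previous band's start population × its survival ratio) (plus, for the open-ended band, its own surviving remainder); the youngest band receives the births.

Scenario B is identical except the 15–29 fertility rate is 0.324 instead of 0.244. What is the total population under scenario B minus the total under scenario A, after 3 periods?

After projecting period 1:
Births: 13200 × 0.244 = 3221
15–29: 6100 × 0.974 = 5941
30–44: 13200 × 0.976 = 12883
45–59: 7200 × 0.945 = 6804
60+: 10200 × 0.946 + 9200 × 0.687 = 9649 + 6320 = 15969
Population now: 0–14=3221, 15–29=5941, 30–44=12883, 45–59=6804, 60+=15969
After projecting period 2:
Births: 5941 × 0.244 = 1450
15–29: 3221 × 0.974 = 3137
30–44: 5941 × 0.976 = 5798
45–59: 12883 × 0.945 = 12174
60+: 6804 × 0.946 + 15969 × 0.687 = 6437 + 10971 = 17408
Population now: 0–14=1450, 15–29=3137, 30–44=5798, 45–59=12174, 60+=17408
After projecting period 3:
Births: 3137 × 0.244 = 765
15–29: 1450 × 0.974 = 1412
30–44: 3137 × 0.976 = 3062
45–59: 5798 × 0.945 = 5479
60+: 12174 × 0.946 + 17408 × 0.687 = 11517 + 11959 = 23476
Population now: 0–14=765, 15–29=1412, 30–44=3062, 45–59=5479, 60+=23476
Scenario A total after 3 periods: 34194
Scenario B projection —
After projecting period 1:
Births: 13200 × 0.324 = 4277
15–29: 6100 × 0.974 = 5941
30–44: 13200 × 0.976 = 12883
45–59: 7200 × 0.945 = 6804
60+: 10200 × 0.946 + 9200 × 0.687 = 9649 + 6320 = 15969
Population now: 0–14=4277, 15–29=5941, 30–44=12883, 45–59=6804, 60+=15969
After projecting period 2:
Births: 5941 × 0.324 = 1925
15–29: 4277 × 0.974 = 4166
30–44: 5941 × 0.976 = 5798
45–59: 12883 × 0.945 = 12174
60+: 6804 × 0.946 + 15969 × 0.687 = 6437 + 10971 = 17408
Population now: 0–14=1925, 15–29=4166, 30–44=5798, 45–59=12174, 60+=17408
After projecting period 3:
Births: 4166 × 0.324 = 1350
15–29: 1925 × 0.974 = 1875
30–44: 4166 × 0.976 = 4066
45–59: 5798 × 0.945 = 5479
60+: 12174 × 0.946 + 17408 × 0.687 = 11517 + 11959 = 23476
Population now: 0–14=1350, 15–29=1875, 30–44=4066, 45–59=5479, 60+=23476
Scenario B total after 3 periods: 36246
Difference B − A = 36246 − 34194 = 2052

2052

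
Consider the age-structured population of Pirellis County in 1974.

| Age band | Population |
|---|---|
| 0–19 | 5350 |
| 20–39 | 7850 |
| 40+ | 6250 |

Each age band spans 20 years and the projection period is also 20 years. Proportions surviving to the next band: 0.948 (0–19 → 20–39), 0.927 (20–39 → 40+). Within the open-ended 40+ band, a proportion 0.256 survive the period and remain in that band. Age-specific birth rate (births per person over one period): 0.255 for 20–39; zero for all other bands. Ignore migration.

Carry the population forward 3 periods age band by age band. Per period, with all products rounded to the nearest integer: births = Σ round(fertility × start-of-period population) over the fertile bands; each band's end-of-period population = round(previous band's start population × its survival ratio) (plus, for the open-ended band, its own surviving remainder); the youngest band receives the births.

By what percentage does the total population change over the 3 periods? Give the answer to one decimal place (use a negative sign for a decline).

-73.0

Call the groups 1 to 3, youngest first.
After projecting period 1:
Births: 7850 × 0.255 = 2002
Group 2: 5350 × 0.948 = 5072
Group 3: 7850 × 0.927 + 6250 × 0.256 = 7277 + 1600 = 8877
End of period: [2002, 5072, 8877]
After projecting period 2:
Births: 5072 × 0.255 = 1293
Group 2: 2002 × 0.948 = 1898
Group 3: 5072 × 0.927 + 8877 × 0.256 = 4702 + 2273 = 6975
End of period: [1293, 1898, 6975]
After projecting period 3:
Births: 1898 × 0.255 = 484
Group 2: 1293 × 0.948 = 1226
Group 3: 1898 × 0.927 + 6975 × 0.256 = 1759 + 1786 = 3545
End of period: [484, 1226, 3545]
Total: 19450 → 5255; change = -14195; percentage change = -73.0%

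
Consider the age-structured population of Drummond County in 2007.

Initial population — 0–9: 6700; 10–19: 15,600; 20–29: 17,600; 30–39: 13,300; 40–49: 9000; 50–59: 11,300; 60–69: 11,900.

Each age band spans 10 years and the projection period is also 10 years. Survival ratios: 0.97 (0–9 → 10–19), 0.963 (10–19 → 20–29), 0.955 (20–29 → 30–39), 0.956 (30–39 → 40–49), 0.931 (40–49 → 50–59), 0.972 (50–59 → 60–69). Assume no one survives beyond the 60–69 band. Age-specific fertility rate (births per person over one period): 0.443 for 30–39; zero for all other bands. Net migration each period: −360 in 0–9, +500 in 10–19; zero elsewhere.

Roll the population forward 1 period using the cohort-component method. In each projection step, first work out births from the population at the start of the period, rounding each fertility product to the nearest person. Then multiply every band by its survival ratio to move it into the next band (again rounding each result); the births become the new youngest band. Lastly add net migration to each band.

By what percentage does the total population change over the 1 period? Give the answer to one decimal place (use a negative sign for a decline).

— Period 1 —
Births: 13300 * 0.443 = 5892
10–19: 6700 * 0.97 = 6499
20–29: 15600 * 0.963 = 15023
30–39: 17600 * 0.955 = 16808
40–49: 13300 * 0.956 = 12715
50–59: 9000 * 0.931 = 8379
60–69: 11300 * 0.972 = 10984
Net migration: 0–9 − 360 → 5532; 10–19 + 500 → 6999
Population now: 0–9=5532, 10–19=6999, 20–29=15023, 30–39=16808, 40–49=12715, 50–59=8379, 60–69=10984
Total: 85400 → 76440; change = -8960; percentage change = -10.5%

-10.5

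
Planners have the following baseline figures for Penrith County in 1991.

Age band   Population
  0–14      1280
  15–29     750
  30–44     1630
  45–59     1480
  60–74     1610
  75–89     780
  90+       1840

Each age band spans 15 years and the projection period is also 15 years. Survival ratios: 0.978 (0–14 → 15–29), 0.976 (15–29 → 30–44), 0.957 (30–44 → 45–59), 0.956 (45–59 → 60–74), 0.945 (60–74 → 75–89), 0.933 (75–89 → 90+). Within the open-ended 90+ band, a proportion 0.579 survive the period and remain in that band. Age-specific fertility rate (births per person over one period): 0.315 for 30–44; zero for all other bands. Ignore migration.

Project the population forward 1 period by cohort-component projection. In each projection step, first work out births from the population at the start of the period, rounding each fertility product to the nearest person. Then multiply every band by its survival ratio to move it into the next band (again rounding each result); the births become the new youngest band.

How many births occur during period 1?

After projecting period 1:
Births: 1630 * 0.315 = 513
15–29: 1280 * 0.978 = 1252
30–44: 750 * 0.976 = 732
45–59: 1630 * 0.957 = 1560
60–74: 1480 * 0.956 = 1415
75–89: 1610 * 0.945 = 1521
90+: 780 * 0.933 + 1840 * 0.579 = 728 + 1065 = 1793
Population now: 0–14=513, 15–29=1252, 30–44=732, 45–59=1560, 60–74=1415, 75–89=1521, 90+=1793

513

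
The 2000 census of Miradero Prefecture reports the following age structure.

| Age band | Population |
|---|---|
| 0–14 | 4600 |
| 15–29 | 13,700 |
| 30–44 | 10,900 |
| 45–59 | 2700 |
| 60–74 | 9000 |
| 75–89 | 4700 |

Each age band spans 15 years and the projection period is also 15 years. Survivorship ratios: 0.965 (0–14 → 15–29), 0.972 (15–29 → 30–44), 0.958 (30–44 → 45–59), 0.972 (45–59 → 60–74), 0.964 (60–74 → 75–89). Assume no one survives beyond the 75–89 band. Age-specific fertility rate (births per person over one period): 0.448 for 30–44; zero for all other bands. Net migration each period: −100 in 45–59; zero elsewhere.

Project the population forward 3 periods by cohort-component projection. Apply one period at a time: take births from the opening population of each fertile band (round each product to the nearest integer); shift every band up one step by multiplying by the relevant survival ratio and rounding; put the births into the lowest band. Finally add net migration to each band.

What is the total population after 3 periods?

38297

Period 1.
Births: 10900 × 0.448 = 4883
15–29: 4600 × 0.965 = 4439
30–44: 13700 × 0.972 = 13316
45–59: 10900 × 0.958 = 10442
60–74: 2700 × 0.972 = 2624
75–89: 9000 × 0.964 = 8676
Net migration: 45–59 − 100 → 10342
End of period: [4883, 4439, 13316, 10342, 2624, 8676]
Period 2.
Births: 13316 × 0.448 = 5966
15–29: 4883 × 0.965 = 4712
30–44: 4439 × 0.972 = 4315
45–59: 13316 × 0.958 = 12757
60–74: 10342 × 0.972 = 10052
75–89: 2624 × 0.964 = 2530
Net migration: 45–59 − 100 → 12657
End of period: [5966, 4712, 4315, 12657, 10052, 2530]
Period 3.
Births: 4315 × 0.448 = 1933
15–29: 5966 × 0.965 = 5757
30–44: 4712 × 0.972 = 4580
45–59: 4315 × 0.958 = 4134
60–74: 12657 × 0.972 = 12303
75–89: 10052 × 0.964 = 9690
Net migration: 45–59 − 100 → 4034
End of period: [1933, 5757, 4580, 4034, 12303, 9690]
Total after period 3: 1933 + 5757 + 4580 + 4034 + 12303 + 9690 = 38297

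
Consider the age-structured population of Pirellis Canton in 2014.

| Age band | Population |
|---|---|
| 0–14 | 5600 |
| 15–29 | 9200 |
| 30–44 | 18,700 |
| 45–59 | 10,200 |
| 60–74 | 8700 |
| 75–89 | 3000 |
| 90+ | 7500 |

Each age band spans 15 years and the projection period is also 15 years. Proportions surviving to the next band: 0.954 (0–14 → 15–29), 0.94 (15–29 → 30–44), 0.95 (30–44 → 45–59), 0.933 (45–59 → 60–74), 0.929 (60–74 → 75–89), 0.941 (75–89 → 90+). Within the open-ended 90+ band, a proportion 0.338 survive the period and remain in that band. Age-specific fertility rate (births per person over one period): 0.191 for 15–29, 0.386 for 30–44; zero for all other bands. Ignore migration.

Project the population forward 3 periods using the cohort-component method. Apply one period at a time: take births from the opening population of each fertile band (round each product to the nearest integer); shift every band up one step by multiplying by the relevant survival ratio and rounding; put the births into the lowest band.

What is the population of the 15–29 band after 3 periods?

4158

[period 1]
Births: 9200 × 0.191 = 1757  |  18700 × 0.386 = 7218 ⇒ total 8975
15–29: 5600 × 0.954 = 5342
30–44: 9200 × 0.94 = 8648
45–59: 18700 × 0.95 = 17765
60–74: 10200 × 0.933 = 9517
75–89: 8700 × 0.929 = 8082
90+: 3000 × 0.941 + 7500 × 0.338 = 2823 + 2535 = 5358
End of period: [8975, 5342, 8648, 17765, 9517, 8082, 5358]
[period 2]
Births: 5342 × 0.191 = 1020  |  8648 × 0.386 = 3338 ⇒ total 4358
15–29: 8975 × 0.954 = 8562
30–44: 5342 × 0.94 = 5021
45–59: 8648 × 0.95 = 8216
60–74: 17765 × 0.933 = 16575
75–89: 9517 × 0.929 = 8841
90+: 8082 × 0.941 + 5358 × 0.338 = 7605 + 1811 = 9416
End of period: [4358, 8562, 5021, 8216, 16575, 8841, 9416]
[period 3]
Births: 8562 × 0.191 = 1635  |  5021 × 0.386 = 1938 ⇒ total 3573
15–29: 4358 × 0.954 = 4158
30–44: 8562 × 0.94 = 8048
45–59: 5021 × 0.95 = 4770
60–74: 8216 × 0.933 = 7666
75–89: 16575 × 0.929 = 15398
90+: 8841 × 0.941 + 9416 × 0.338 = 8319 + 3183 = 11502
End of period: [3573, 4158, 8048, 4770, 7666, 15398, 11502]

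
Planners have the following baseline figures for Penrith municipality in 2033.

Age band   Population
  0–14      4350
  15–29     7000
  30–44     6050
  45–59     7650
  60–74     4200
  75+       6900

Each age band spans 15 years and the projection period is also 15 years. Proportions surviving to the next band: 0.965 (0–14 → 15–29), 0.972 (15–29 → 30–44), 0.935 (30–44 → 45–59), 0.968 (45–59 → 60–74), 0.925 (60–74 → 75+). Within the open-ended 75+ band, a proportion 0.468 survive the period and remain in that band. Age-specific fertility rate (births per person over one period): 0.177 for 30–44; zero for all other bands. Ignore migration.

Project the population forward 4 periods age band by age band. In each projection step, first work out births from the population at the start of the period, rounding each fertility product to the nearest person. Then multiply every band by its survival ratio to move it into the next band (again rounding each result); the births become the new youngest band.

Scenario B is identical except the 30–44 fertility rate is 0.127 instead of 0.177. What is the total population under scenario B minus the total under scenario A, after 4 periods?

Let band 1 be 0–14 through band 6 = 75+.
After projecting period 1:
Births: 6050 * 0.177 = 1071
Band 2: 4350 * 0.965 = 4198
Band 3: 7000 * 0.972 = 6804
Band 4: 6050 * 0.935 = 5657
Band 5: 7650 * 0.968 = 7405
Band 6: 4200 * 0.925 + 6900 * 0.468 = 3885 + 3229 = 7114
Population now: 0–14=1071, 15–29=4198, 30–44=6804, 45–59=5657, 60–74=7405, 75+=7114
After projecting period 2:
Births: 6804 * 0.177 = 1204
Band 2: 1071 * 0.965 = 1034
Band 3: 4198 * 0.972 = 4080
Band 4: 6804 * 0.935 = 6362
Band 5: 5657 * 0.968 = 5476
Band 6: 7405 * 0.925 + 7114 * 0.468 = 6850 + 3329 = 10179
Population now: 0–14=1204, 15–29=1034, 30–44=4080, 45–59=6362, 60–74=5476, 75+=10179
After projecting period 3:
Births: 4080 * 0.177 = 722
Band 2: 1204 * 0.965 = 1162
Band 3: 1034 * 0.972 = 1005
Band 4: 4080 * 0.935 = 3815
Band 5: 6362 * 0.968 = 6158
Band 6: 5476 * 0.925 + 10179 * 0.468 = 5065 + 4764 = 9829
Population now: 0–14=722, 15–29=1162, 30–44=1005, 45–59=3815, 60–74=6158, 75+=9829
After projecting period 4:
Births: 1005 * 0.177 = 178
Band 2: 722 * 0.965 = 697
Band 3: 1162 * 0.972 = 1129
Band 4: 1005 * 0.935 = 940
Band 5: 3815 * 0.968 = 3693
Band 6: 6158 * 0.925 + 9829 * 0.468 = 5696 + 4600 = 10296
Population now: 0–14=178, 15–29=697, 30–44=1129, 45–59=940, 60–74=3693, 75+=10296
Scenario A total after 4 periods: 16933
Scenario B projection —
After projecting period 1:
Births: 6050 * 0.127 = 768
Band 2: 4350 * 0.965 = 4198
Band 3: 7000 * 0.972 = 6804
Band 4: 6050 * 0.935 = 5657
Band 5: 7650 * 0.968 = 7405
Band 6: 4200 * 0.925 + 6900 * 0.468 = 3885 + 3229 = 7114
Population now: 0–14=768, 15–29=4198, 30–44=6804, 45–59=5657, 60–74=7405, 75+=7114
After projecting period 2:
Births: 6804 * 0.127 = 864
Band 2: 768 * 0.965 = 741
Band 3: 4198 * 0.972 = 4080
Band 4: 6804 * 0.935 = 6362
Band 5: 5657 * 0.968 = 5476
Band 6: 7405 * 0.925 + 7114 * 0.468 = 6850 + 3329 = 10179
Population now: 0–14=864, 15–29=741, 30–44=4080, 45–59=6362, 60–74=5476, 75+=10179
After projecting period 3:
Births: 4080 * 0.127 = 518
Band 2: 864 * 0.965 = 834
Band 3: 741 * 0.972 = 720
Band 4: 4080 * 0.935 = 3815
Band 5: 6362 * 0.968 = 6158
Band 6: 5476 * 0.925 + 10179 * 0.468 = 5065 + 4764 = 9829
Population now: 0–14=518, 15–29=834, 30–44=720, 45–59=3815, 60–74=6158, 75+=9829
After projecting period 4:
Births: 720 * 0.127 = 91
Band 2: 518 * 0.965 = 500
Band 3: 834 * 0.972 = 811
Band 4: 720 * 0.935 = 673
Band 5: 3815 * 0.968 = 3693
Band 6: 6158 * 0.925 + 9829 * 0.468 = 5696 + 4600 = 10296
Population now: 0–14=91, 15–29=500, 30–44=811, 45–59=673, 60–74=3693, 75+=10296
Scenario B total after 4 periods: 16064
Difference B − A = 16064 − 16933 = -869

-869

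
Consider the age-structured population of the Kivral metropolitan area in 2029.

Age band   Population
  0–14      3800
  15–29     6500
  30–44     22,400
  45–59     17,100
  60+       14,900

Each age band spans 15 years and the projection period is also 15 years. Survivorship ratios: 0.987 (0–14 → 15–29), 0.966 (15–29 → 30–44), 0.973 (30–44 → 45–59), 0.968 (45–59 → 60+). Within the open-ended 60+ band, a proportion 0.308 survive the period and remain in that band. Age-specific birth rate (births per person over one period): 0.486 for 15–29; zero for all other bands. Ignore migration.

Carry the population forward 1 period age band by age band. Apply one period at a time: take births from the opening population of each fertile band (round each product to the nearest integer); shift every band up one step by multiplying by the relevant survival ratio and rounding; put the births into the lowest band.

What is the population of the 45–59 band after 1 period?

After projecting period 1:
Births: 6500 * 0.486 = 3159
15–29: 3800 * 0.987 = 3751
30–44: 6500 * 0.966 = 6279
45–59: 22400 * 0.973 = 21795
60+: 17100 * 0.968 + 14900 * 0.308 = 16553 + 4589 = 21142
Population now: 0–14=3159, 15–29=3751, 30–44=6279, 45–59=21795, 60+=21142

21795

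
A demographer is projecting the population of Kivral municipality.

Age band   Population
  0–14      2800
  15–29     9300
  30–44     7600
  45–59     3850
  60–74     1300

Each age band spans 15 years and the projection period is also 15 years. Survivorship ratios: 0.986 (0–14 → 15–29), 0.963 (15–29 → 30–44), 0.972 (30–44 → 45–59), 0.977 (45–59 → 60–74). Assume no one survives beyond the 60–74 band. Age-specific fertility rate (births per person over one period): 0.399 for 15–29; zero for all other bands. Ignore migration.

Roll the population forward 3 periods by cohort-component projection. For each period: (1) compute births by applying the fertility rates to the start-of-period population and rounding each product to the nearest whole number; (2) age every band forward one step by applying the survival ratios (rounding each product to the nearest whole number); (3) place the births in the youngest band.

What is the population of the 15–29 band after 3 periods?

After projecting period 1:
Births: 9300 × 0.399 = 3711
15–29: 2800 × 0.986 = 2761
30–44: 9300 × 0.963 = 8956
45–59: 7600 × 0.972 = 7387
60–74: 3850 × 0.977 = 3761
→ [3711, 2761, 8956, 7387, 3761]
After projecting period 2:
Births: 2761 × 0.399 = 1102
15–29: 3711 × 0.986 = 3659
30–44: 2761 × 0.963 = 2659
45–59: 8956 × 0.972 = 8705
60–74: 7387 × 0.977 = 7217
→ [1102, 3659, 2659, 8705, 7217]
After projecting period 3:
Births: 3659 × 0.399 = 1460
15–29: 1102 × 0.986 = 1087
30–44: 3659 × 0.963 = 3524
45–59: 2659 × 0.972 = 2585
60–74: 8705 × 0.977 = 8505
→ [1460, 1087, 3524, 2585, 8505]

1087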